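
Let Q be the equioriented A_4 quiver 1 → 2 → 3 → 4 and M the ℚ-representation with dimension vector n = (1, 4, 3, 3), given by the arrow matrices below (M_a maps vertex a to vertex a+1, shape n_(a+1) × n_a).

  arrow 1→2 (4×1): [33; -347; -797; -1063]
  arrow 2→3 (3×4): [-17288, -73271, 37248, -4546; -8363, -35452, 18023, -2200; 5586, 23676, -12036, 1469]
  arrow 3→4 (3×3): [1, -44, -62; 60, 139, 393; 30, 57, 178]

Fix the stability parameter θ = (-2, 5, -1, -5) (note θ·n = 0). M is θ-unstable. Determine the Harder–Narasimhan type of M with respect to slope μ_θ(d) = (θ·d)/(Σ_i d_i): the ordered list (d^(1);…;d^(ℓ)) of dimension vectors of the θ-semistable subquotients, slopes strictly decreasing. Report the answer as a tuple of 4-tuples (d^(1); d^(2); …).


Interval decomposition of M: I[1,4], I[2,2], I[2,4]^2.
HN type (ℓ=3): μ^(1)=5; μ^(2)=-1/3; μ^(3)=-2

((0, 1, 0, 0); (0, 3, 3, 3); (1, 0, 0, 0))


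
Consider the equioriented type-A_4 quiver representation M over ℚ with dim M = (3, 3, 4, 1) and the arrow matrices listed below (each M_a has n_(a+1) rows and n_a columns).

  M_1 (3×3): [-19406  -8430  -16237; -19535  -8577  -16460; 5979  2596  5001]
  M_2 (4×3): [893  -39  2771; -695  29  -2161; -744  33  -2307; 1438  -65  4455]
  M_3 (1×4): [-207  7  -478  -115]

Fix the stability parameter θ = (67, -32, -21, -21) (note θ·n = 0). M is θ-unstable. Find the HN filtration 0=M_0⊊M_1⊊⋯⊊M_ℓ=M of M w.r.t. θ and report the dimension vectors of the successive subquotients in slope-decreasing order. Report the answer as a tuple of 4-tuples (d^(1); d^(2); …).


Interval decomposition of M: I[1,2], I[1,3], I[1,4], I[3,3]^2.
HN type (ℓ=4): μ^(1)=35/2; μ^(2)=14/3; μ^(3)=-7/4; μ^(4)=-21

((1, 1, 0, 0); (1, 1, 1, 0); (1, 1, 1, 1); (0, 0, 2, 0))


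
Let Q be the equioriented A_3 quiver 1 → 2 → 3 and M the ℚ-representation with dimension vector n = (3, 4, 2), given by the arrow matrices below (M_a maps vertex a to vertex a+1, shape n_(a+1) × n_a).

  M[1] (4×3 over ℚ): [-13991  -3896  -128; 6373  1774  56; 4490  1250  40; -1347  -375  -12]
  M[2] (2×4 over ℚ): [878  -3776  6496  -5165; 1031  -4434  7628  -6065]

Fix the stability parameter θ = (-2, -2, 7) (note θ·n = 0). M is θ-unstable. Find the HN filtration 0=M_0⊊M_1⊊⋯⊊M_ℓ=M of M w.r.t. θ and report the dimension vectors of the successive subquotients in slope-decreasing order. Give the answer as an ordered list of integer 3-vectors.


Interval decomposition of M: I[1,1], I[1,3]^2, I[2,2]^2.
HN type (ℓ=2): μ^(1)=7; μ^(2)=-2

((0, 0, 2); (3, 4, 0))


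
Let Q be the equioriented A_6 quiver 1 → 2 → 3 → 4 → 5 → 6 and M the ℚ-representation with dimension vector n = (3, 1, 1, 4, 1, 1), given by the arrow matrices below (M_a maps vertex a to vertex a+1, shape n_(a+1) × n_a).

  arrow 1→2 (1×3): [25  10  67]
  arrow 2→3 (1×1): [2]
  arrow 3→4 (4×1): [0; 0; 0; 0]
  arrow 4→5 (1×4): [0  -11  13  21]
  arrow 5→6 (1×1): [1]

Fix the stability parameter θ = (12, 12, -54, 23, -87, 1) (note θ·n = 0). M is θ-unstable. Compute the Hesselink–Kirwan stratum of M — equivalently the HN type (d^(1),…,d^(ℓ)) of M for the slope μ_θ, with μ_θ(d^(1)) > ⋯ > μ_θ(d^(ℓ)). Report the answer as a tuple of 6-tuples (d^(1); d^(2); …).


Barcode: M ≅ I[1,1]^2, I[1,3], I[4,4]^3, I[4,6]. HN layers by μ_θ (5 steps, strictly decreasing):
  μ^(1)=23; μ^(2)=12; μ^(3)=1; μ^(4)=-10; μ^(5)=-32

((0, 0, 0, 3, 0, 0); (2, 0, 0, 0, 0, 0); (0, 0, 0, 0, 0, 1); (1, 1, 1, 0, 0, 0); (0, 0, 0, 1, 1, 0))


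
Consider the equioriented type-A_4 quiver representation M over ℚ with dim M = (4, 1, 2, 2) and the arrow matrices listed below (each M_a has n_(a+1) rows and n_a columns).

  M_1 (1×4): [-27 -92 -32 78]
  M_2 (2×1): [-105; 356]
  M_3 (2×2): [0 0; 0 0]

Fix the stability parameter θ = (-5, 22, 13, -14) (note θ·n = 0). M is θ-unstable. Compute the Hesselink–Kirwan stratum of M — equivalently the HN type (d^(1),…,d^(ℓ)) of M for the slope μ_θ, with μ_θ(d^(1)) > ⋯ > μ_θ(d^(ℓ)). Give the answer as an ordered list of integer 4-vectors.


Via rank(M_{q-1}∘⋯∘M_p): M ≅ I[1,1]^3, I[1,3], I[3,3], I[4,4]^2.
μ_θ-semistable layers: μ^(1)=35/2; μ^(2)=13; μ^(3)=-5; μ^(4)=-14

((0, 1, 1, 0); (0, 0, 1, 0); (4, 0, 0, 0); (0, 0, 0, 2))


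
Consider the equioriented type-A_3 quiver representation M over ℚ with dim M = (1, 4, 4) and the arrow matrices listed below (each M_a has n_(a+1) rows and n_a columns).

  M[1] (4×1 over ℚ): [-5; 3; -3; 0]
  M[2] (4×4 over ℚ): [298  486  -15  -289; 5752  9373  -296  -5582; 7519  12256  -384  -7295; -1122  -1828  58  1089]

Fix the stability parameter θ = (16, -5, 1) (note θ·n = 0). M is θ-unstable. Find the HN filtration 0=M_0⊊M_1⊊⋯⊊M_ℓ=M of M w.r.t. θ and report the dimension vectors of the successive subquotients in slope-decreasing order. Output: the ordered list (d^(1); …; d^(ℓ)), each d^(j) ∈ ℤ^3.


Interval decomposition of M: I[1,3], I[2,3]^3.
HN type (ℓ=3): μ^(1)=4; μ^(2)=1; μ^(3)=-5

((1, 1, 1); (0, 0, 3); (0, 3, 0))


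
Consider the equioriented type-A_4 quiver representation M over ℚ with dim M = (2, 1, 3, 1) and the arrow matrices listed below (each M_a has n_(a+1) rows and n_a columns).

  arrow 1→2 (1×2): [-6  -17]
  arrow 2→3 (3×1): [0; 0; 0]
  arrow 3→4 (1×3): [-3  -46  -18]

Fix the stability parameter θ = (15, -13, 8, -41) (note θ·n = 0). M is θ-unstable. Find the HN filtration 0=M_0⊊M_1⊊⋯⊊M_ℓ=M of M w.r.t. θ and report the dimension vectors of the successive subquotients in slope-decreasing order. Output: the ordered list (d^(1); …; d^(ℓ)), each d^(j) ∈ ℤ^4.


Interval decomposition of M: I[1,1], I[1,2], I[3,3]^2, I[3,4].
HN type (ℓ=4): μ^(1)=15; μ^(2)=8; μ^(3)=1; μ^(4)=-33/2

((1, 0, 0, 0); (0, 0, 2, 0); (1, 1, 0, 0); (0, 0, 1, 1))


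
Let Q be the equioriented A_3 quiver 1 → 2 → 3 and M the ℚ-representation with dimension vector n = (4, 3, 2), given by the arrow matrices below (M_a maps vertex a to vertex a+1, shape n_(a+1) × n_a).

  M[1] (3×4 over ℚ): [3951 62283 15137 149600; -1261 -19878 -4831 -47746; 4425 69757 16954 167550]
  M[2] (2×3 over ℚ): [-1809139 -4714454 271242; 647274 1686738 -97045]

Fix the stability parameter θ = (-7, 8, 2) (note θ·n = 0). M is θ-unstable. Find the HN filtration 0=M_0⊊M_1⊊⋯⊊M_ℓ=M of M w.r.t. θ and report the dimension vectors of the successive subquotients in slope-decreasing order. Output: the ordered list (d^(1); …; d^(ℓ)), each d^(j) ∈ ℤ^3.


Interval decomposition of M: I[1,1], I[1,2], I[1,3]^2.
HN type (ℓ=3): μ^(1)=8; μ^(2)=5; μ^(3)=-7

((0, 1, 0); (0, 2, 2); (4, 0, 0))


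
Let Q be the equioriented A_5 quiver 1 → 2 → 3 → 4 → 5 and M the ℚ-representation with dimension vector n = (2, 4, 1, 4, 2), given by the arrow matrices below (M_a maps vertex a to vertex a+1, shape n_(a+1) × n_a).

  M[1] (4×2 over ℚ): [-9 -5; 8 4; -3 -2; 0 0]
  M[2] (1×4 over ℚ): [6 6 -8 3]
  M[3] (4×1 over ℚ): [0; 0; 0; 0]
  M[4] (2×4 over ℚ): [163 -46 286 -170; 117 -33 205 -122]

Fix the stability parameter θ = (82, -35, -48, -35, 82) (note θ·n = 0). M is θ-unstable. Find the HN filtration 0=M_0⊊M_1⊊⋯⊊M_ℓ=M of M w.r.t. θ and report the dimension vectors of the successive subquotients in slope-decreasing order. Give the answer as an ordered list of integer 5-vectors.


Interval decomposition of M: I[1,2], I[1,3], I[2,2]^2, I[4,4]^2, I[4,5]^2.
HN type (ℓ=4): μ^(1)=82; μ^(2)=47/2; μ^(3)=-1/3; μ^(4)=-35

((0, 0, 0, 0, 2); (1, 1, 0, 0, 0); (1, 1, 1, 0, 0); (0, 2, 0, 4, 0))


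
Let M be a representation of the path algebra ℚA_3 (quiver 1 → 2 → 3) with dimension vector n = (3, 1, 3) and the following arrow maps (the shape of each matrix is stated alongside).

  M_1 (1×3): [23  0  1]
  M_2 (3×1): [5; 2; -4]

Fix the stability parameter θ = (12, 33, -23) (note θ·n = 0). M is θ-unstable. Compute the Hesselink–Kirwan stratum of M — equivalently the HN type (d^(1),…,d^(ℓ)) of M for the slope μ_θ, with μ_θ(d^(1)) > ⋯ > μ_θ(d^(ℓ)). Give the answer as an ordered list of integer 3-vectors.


Interval decomposition of M: I[1,1]^2, I[1,3], I[3,3]^2.
HN type (ℓ=3): μ^(1)=12; μ^(2)=22/3; μ^(3)=-23

((2, 0, 0); (1, 1, 1); (0, 0, 2))


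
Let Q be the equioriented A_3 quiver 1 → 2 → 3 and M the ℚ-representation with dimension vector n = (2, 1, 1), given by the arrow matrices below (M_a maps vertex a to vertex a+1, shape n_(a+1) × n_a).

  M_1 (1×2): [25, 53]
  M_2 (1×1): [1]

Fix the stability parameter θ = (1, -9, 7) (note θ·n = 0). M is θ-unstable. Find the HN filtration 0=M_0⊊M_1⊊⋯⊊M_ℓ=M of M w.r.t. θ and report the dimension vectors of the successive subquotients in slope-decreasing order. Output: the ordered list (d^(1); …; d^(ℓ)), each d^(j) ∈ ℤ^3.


Via rank(M_{q-1}∘⋯∘M_p): M ≅ I[1,1], I[1,3].
μ_θ-semistable layers: μ^(1)=7; μ^(2)=1; μ^(3)=-4

((0, 0, 1); (1, 0, 0); (1, 1, 0))


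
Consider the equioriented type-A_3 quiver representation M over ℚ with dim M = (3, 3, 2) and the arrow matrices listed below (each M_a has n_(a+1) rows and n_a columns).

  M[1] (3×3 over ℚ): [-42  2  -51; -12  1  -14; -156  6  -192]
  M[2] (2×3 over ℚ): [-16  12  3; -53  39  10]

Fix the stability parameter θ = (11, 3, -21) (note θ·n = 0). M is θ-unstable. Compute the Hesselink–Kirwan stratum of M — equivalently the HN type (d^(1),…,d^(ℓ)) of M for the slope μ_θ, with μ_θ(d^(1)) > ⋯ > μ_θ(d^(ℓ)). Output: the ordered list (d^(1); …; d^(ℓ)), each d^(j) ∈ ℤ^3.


Interval decomposition of M: I[1,2], I[1,3]^2.
HN type (ℓ=2): μ^(1)=7; μ^(2)=-7/3

((1, 1, 0); (2, 2, 2))


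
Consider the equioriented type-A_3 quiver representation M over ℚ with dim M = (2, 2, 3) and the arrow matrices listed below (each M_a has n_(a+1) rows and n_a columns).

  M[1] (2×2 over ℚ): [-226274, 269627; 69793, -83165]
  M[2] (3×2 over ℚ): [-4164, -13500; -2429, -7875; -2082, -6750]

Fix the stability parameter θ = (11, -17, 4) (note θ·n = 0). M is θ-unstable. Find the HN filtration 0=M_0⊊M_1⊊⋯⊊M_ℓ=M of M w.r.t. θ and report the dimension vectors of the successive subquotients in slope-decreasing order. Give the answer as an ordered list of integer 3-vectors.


Barcode: M ≅ I[1,2], I[1,3], I[3,3]^2. HN layers by μ_θ (2 steps, strictly decreasing):
  μ^(1)=4; μ^(2)=-3

((0, 0, 3); (2, 2, 0))


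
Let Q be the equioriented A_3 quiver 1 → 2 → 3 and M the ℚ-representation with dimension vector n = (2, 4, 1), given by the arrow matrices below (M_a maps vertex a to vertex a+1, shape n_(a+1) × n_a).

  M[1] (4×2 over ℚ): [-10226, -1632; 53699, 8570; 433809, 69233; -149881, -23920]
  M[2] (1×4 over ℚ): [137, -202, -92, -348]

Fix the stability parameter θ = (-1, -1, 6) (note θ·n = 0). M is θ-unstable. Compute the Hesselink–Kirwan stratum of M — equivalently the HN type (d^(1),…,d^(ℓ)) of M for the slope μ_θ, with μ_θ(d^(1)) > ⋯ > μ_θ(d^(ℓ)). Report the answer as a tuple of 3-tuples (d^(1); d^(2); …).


Interval decomposition of M: I[1,2]^2, I[2,2], I[2,3].
HN type (ℓ=2): μ^(1)=6; μ^(2)=-1

((0, 0, 1); (2, 4, 0))


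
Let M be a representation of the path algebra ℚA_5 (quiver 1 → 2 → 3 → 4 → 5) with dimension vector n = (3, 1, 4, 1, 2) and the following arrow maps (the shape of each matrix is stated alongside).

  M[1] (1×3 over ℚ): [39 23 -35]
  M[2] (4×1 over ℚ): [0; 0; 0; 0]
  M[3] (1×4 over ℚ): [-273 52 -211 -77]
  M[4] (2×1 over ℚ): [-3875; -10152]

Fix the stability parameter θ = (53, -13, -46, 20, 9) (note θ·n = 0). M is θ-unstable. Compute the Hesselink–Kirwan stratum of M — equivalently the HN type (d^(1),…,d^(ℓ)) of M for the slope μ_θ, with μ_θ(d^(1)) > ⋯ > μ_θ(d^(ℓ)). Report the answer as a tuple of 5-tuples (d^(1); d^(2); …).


Barcode: M ≅ I[1,1]^2, I[1,2], I[3,3]^3, I[3,5], I[5,5]. HN layers by μ_θ (5 steps, strictly decreasing):
  μ^(1)=53; μ^(2)=20; μ^(3)=29/2; μ^(4)=9; μ^(5)=-46

((2, 0, 0, 0, 0); (1, 1, 0, 0, 0); (0, 0, 0, 1, 1); (0, 0, 0, 0, 1); (0, 0, 4, 0, 0))


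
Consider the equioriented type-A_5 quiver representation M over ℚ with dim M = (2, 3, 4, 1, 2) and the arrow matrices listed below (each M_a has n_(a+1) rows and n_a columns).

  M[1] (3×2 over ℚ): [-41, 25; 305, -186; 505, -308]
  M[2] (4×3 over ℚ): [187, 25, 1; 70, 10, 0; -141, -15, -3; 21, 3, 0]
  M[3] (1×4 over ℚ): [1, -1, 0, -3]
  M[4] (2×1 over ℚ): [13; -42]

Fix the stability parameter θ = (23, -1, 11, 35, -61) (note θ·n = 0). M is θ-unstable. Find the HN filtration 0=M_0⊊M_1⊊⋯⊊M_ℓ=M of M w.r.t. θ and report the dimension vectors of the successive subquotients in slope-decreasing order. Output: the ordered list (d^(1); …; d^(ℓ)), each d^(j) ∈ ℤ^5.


Barcode: M ≅ I[1,3], I[1,5], I[2,2], I[3,3]^2, I[5,5]. HN layers by μ_θ (4 steps, strictly decreasing):
  μ^(1)=11; μ^(2)=7/5; μ^(3)=-1; μ^(4)=-61

((1, 1, 3, 0, 0); (1, 1, 1, 1, 1); (0, 1, 0, 0, 0); (0, 0, 0, 0, 1))


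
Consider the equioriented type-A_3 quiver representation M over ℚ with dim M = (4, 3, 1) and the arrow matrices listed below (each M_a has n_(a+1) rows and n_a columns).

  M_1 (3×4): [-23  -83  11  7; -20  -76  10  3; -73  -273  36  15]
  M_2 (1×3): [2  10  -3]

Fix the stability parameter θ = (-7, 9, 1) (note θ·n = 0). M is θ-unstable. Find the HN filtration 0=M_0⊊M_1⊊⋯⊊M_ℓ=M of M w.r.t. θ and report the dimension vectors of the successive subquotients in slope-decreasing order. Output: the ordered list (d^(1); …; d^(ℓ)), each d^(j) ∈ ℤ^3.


Via rank(M_{q-1}∘⋯∘M_p): M ≅ I[1,1], I[1,2]^2, I[1,3].
μ_θ-semistable layers: μ^(1)=9; μ^(2)=5; μ^(3)=-7

((0, 2, 0); (0, 1, 1); (4, 0, 0))


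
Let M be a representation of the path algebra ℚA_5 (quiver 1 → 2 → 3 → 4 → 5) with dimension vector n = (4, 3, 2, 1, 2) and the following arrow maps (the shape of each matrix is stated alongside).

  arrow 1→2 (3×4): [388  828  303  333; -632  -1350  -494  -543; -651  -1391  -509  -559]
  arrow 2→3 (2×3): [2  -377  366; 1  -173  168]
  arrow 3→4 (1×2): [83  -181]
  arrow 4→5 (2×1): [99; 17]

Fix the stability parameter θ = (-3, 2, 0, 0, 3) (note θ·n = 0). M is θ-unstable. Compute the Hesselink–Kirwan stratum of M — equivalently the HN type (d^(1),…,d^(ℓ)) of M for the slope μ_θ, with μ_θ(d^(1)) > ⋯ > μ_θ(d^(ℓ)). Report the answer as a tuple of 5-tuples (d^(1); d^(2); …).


Via rank(M_{q-1}∘⋯∘M_p): M ≅ I[1,1], I[1,2], I[1,3], I[1,5], I[5,5].
μ_θ-semistable layers: μ^(1)=3; μ^(2)=2; μ^(3)=1; μ^(4)=2/3; μ^(5)=-3

((0, 0, 0, 0, 2); (0, 1, 0, 0, 0); (0, 1, 1, 0, 0); (0, 1, 1, 1, 0); (4, 0, 0, 0, 0))


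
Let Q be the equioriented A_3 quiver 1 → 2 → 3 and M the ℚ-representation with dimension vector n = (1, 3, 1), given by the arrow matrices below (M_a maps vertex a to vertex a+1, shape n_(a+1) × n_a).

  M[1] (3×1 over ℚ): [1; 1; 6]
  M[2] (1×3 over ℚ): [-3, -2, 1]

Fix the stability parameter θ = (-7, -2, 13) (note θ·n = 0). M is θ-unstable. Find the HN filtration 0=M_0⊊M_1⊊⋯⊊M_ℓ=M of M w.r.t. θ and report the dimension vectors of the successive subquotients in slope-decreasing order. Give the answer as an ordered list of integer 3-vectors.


Barcode: M ≅ I[1,3], I[2,2]^2. HN layers by μ_θ (3 steps, strictly decreasing):
  μ^(1)=13; μ^(2)=-2; μ^(3)=-7

((0, 0, 1); (0, 3, 0); (1, 0, 0))


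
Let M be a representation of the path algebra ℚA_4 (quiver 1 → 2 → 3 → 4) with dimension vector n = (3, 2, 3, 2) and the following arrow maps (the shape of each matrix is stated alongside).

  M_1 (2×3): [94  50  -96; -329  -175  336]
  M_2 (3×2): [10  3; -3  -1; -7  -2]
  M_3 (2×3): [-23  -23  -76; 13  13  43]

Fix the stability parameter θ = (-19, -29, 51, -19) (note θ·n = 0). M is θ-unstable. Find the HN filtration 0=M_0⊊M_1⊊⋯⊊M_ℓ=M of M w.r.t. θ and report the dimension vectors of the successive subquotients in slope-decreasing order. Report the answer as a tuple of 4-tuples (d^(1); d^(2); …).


Barcode: M ≅ I[1,1]^2, I[1,3], I[2,4], I[3,4]. HN layers by μ_θ (5 steps, strictly decreasing):
  μ^(1)=51; μ^(2)=16; μ^(3)=-19; μ^(4)=-24; μ^(5)=-29

((0, 0, 1, 0); (0, 0, 2, 2); (2, 0, 0, 0); (1, 1, 0, 0); (0, 1, 0, 0))


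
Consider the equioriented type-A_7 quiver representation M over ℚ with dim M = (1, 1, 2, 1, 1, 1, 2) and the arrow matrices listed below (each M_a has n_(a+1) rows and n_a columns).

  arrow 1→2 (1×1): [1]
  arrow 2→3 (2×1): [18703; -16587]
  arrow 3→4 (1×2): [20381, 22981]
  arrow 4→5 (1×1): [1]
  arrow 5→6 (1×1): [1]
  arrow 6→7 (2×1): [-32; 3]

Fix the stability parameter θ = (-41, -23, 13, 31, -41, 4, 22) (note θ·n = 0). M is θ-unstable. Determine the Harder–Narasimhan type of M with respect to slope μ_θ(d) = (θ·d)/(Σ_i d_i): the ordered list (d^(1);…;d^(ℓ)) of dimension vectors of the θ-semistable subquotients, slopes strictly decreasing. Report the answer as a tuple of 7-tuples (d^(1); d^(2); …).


Via rank(M_{q-1}∘⋯∘M_p): M ≅ I[1,7], I[3,3], I[7,7].
μ_θ-semistable layers: μ^(1)=22; μ^(2)=13; μ^(3)=4; μ^(4)=1; μ^(5)=-23; μ^(6)=-41

((0, 0, 0, 0, 0, 0, 2); (0, 0, 1, 0, 0, 0, 0); (0, 0, 0, 0, 0, 1, 0); (0, 0, 1, 1, 1, 0, 0); (0, 1, 0, 0, 0, 0, 0); (1, 0, 0, 0, 0, 0, 0))


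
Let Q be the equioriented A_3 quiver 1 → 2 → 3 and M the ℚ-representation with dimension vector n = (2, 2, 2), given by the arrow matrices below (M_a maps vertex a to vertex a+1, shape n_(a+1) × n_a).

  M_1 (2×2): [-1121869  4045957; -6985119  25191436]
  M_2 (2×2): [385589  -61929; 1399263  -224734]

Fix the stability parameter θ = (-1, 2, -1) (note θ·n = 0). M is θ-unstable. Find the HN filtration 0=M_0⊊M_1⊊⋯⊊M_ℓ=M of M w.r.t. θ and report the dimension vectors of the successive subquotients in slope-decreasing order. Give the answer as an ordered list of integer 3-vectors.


Via rank(M_{q-1}∘⋯∘M_p): M ≅ I[1,3]^2.
μ_θ-semistable layers: μ^(1)=1/2; μ^(2)=-1

((0, 2, 2); (2, 0, 0))


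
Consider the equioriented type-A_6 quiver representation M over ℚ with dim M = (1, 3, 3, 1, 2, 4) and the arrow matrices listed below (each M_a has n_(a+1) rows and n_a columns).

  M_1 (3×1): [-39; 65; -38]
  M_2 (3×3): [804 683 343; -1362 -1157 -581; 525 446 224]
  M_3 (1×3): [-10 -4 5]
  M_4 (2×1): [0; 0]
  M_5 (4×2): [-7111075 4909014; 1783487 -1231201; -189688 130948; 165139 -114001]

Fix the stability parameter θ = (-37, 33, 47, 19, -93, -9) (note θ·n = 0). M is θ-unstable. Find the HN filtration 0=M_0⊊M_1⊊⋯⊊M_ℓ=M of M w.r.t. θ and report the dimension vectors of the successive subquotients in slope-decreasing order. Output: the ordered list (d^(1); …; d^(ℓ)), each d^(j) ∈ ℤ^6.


Interval decomposition of M: I[1,4], I[2,2], I[2,3], I[3,3], I[5,6]^2, I[6,6]^2.
HN type (ℓ=5): μ^(1)=47; μ^(2)=33; μ^(3)=-9; μ^(4)=-37; μ^(5)=-93

((0, 0, 2, 0, 0, 0); (0, 3, 1, 1, 0, 0); (0, 0, 0, 0, 0, 4); (1, 0, 0, 0, 0, 0); (0, 0, 0, 0, 2, 0))


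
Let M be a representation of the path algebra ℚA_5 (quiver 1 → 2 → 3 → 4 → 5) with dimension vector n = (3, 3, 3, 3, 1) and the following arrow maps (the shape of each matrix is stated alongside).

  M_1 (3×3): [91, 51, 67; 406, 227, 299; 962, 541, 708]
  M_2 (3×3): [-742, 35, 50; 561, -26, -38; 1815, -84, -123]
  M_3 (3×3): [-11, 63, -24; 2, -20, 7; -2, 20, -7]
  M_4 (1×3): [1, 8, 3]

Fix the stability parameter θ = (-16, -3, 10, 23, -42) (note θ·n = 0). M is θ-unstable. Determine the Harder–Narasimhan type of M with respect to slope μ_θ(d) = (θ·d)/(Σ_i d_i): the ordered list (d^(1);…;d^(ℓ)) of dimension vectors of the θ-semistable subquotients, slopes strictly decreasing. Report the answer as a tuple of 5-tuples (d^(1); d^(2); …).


Interval decomposition of M: I[1,3], I[1,4], I[1,5], I[4,4].
HN type (ℓ=4): μ^(1)=23; μ^(2)=10; μ^(3)=-3; μ^(4)=-16

((0, 0, 0, 2, 0); (0, 0, 2, 0, 0); (0, 3, 1, 1, 1); (3, 0, 0, 0, 0))


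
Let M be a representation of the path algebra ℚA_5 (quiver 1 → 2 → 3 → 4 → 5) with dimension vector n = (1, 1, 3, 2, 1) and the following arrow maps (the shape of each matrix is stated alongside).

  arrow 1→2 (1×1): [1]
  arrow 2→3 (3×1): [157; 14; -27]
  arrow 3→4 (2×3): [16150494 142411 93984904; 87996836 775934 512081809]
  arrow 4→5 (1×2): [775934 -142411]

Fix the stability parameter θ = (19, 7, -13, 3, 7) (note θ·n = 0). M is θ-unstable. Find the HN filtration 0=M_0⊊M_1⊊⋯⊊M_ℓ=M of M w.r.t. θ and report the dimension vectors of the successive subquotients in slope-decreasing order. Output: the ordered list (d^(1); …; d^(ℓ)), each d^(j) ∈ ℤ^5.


Interval decomposition of M: I[1,5], I[3,3], I[3,4].
HN type (ℓ=4): μ^(1)=7; μ^(2)=4; μ^(3)=3; μ^(4)=-13

((0, 0, 0, 0, 1); (1, 1, 1, 1, 0); (0, 0, 0, 1, 0); (0, 0, 2, 0, 0))


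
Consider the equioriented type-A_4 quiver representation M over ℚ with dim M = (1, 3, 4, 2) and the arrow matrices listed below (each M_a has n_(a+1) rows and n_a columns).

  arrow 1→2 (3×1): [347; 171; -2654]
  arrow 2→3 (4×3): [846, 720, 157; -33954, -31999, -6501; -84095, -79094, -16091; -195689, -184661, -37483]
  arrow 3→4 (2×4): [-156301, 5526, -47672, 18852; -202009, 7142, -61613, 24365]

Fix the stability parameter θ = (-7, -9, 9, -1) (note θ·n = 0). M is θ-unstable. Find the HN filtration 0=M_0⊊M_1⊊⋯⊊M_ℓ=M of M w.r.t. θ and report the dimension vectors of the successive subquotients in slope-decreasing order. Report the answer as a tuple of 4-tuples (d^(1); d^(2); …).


Barcode: M ≅ I[1,4], I[2,3], I[2,4], I[3,3]. HN layers by μ_θ (4 steps, strictly decreasing):
  μ^(1)=9; μ^(2)=4; μ^(3)=-8; μ^(4)=-9

((0, 0, 2, 0); (0, 0, 2, 2); (1, 1, 0, 0); (0, 2, 0, 0))


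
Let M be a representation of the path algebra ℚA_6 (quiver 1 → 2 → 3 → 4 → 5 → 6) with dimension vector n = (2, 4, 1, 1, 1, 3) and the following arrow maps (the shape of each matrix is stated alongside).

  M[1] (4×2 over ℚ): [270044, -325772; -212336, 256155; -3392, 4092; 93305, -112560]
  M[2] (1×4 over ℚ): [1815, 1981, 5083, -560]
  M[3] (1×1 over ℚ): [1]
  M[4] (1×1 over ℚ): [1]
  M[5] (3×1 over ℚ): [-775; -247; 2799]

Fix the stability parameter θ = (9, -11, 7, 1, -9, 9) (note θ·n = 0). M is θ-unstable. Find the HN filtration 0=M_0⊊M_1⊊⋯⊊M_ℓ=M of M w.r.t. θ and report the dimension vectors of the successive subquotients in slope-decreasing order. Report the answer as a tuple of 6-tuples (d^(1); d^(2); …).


Interval decomposition of M: I[1,2], I[1,6], I[2,2]^2, I[6,6]^2.
HN type (ℓ=4): μ^(1)=9; μ^(2)=-1/3; μ^(3)=-1; μ^(4)=-11

((0, 0, 0, 0, 0, 3); (0, 0, 1, 1, 1, 0); (2, 2, 0, 0, 0, 0); (0, 2, 0, 0, 0, 0))


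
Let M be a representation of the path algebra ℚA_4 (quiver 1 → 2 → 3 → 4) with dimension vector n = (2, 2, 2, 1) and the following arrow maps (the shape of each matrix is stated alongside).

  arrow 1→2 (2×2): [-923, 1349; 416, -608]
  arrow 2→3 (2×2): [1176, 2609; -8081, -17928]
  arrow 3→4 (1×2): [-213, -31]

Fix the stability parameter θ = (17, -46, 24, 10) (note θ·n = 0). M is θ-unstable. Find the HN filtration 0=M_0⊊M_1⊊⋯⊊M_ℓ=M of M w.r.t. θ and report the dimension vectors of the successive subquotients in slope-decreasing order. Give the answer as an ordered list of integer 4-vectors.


Barcode: M ≅ I[1,1], I[1,4], I[2,3]. HN layers by μ_θ (4 steps, strictly decreasing):
  μ^(1)=24; μ^(2)=17; μ^(3)=-29/2; μ^(4)=-46

((0, 0, 1, 0); (1, 0, 1, 1); (1, 1, 0, 0); (0, 1, 0, 0))


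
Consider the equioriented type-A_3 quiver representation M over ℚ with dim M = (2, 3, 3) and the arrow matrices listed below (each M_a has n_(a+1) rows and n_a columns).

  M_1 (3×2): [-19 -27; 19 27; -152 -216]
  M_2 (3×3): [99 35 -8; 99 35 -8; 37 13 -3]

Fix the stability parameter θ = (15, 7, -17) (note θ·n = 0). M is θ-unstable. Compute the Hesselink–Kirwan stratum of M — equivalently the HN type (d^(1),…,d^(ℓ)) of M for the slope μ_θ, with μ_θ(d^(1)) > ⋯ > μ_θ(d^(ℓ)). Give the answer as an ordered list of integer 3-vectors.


Via rank(M_{q-1}∘⋯∘M_p): M ≅ I[1,1], I[1,2], I[2,3]^2, I[3,3].
μ_θ-semistable layers: μ^(1)=15; μ^(2)=11; μ^(3)=-5; μ^(4)=-17

((1, 0, 0); (1, 1, 0); (0, 2, 2); (0, 0, 1))


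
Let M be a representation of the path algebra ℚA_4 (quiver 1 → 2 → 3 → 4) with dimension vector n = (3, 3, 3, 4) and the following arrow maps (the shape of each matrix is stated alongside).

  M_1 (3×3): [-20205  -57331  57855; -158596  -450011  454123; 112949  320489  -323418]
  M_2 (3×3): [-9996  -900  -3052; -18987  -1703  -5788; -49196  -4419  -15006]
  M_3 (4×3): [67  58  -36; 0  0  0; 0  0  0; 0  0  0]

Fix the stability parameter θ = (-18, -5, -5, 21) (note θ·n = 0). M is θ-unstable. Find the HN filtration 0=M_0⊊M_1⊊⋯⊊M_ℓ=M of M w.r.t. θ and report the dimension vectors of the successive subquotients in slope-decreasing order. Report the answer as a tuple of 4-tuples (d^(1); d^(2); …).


Interval decomposition of M: I[1,3]^2, I[1,4], I[4,4]^3.
HN type (ℓ=3): μ^(1)=21; μ^(2)=-5; μ^(3)=-18

((0, 0, 0, 4); (0, 3, 3, 0); (3, 0, 0, 0))


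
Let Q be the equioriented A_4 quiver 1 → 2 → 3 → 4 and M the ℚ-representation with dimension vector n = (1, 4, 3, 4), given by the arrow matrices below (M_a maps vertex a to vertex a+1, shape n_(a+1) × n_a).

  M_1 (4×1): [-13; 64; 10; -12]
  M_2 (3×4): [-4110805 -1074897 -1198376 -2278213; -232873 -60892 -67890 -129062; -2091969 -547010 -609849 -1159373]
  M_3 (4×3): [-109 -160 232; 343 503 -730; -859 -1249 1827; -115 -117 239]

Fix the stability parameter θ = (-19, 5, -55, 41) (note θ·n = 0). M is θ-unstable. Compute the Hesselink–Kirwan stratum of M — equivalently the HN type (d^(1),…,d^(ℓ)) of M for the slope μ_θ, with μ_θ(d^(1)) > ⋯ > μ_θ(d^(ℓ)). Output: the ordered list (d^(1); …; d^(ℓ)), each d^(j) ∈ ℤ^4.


Barcode: M ≅ I[1,4], I[2,2], I[2,4]^2, I[4,4]. HN layers by μ_θ (4 steps, strictly decreasing):
  μ^(1)=41; μ^(2)=5; μ^(3)=-23; μ^(4)=-25

((0, 0, 0, 4); (0, 1, 0, 0); (1, 1, 1, 0); (0, 2, 2, 0))


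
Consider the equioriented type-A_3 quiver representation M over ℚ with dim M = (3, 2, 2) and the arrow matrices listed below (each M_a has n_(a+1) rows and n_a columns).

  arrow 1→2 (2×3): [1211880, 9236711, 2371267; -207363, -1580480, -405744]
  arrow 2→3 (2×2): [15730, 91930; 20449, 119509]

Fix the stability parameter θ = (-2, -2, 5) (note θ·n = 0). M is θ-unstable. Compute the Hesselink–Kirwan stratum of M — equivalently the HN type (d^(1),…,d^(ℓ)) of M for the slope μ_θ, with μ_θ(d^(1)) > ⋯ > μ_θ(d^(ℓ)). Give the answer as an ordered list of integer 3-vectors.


Barcode: M ≅ I[1,1], I[1,2], I[1,3], I[3,3]. HN layers by μ_θ (2 steps, strictly decreasing):
  μ^(1)=5; μ^(2)=-2

((0, 0, 2); (3, 2, 0))


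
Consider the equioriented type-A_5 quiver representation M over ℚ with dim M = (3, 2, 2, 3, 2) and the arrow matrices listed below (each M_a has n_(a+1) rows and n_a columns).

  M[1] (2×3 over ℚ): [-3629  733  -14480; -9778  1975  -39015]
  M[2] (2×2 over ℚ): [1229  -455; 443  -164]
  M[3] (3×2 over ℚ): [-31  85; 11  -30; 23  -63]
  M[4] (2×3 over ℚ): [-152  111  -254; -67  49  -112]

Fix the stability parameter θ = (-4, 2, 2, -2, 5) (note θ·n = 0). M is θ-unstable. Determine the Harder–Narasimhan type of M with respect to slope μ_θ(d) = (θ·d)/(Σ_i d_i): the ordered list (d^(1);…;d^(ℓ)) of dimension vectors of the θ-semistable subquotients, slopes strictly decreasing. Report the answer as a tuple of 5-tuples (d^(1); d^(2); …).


Via rank(M_{q-1}∘⋯∘M_p): M ≅ I[1,1], I[1,5]^2, I[4,4].
μ_θ-semistable layers: μ^(1)=5; μ^(2)=2/3; μ^(3)=-2; μ^(4)=-4

((0, 0, 0, 0, 2); (0, 2, 2, 2, 0); (0, 0, 0, 1, 0); (3, 0, 0, 0, 0))


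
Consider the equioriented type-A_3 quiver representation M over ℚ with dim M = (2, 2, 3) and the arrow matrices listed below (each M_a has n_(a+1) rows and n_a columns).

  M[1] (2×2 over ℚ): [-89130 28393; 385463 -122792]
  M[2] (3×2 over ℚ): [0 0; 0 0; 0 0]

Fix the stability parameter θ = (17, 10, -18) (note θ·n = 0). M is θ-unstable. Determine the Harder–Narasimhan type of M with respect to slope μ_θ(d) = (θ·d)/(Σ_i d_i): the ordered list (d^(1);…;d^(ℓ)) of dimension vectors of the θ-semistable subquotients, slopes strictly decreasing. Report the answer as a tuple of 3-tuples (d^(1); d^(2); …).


Interval decomposition of M: I[1,2]^2, I[3,3]^3.
HN type (ℓ=2): μ^(1)=27/2; μ^(2)=-18

((2, 2, 0); (0, 0, 3))


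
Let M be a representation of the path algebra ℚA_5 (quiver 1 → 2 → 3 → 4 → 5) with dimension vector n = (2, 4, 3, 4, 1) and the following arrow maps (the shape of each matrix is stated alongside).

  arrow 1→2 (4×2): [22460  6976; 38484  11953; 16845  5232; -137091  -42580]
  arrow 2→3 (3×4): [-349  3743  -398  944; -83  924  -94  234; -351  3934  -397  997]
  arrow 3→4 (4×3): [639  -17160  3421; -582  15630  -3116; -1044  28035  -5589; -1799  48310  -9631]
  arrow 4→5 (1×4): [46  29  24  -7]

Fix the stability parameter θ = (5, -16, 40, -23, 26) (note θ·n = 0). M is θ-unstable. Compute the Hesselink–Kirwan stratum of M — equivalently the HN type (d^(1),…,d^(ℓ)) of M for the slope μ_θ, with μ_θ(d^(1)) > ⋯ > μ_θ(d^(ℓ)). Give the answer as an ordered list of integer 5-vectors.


Barcode: M ≅ I[1,2], I[1,5], I[2,3], I[2,4], I[4,4]^2. HN layers by μ_θ (6 steps, strictly decreasing):
  μ^(1)=40; μ^(2)=26; μ^(3)=17/2; μ^(4)=-11/2; μ^(5)=-16; μ^(6)=-23

((0, 0, 1, 0, 0); (0, 0, 0, 0, 1); (0, 0, 2, 2, 0); (2, 2, 0, 0, 0); (0, 2, 0, 0, 0); (0, 0, 0, 2, 0))


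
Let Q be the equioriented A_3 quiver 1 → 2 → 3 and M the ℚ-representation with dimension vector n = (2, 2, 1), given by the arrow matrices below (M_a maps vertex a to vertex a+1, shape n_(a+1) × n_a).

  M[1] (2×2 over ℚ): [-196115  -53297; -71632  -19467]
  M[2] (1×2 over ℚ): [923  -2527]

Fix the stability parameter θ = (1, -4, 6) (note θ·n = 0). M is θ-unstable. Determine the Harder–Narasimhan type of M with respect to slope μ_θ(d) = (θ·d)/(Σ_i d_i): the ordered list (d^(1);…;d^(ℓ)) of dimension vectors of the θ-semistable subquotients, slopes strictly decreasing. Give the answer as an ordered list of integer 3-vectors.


Interval decomposition of M: I[1,2], I[1,3].
HN type (ℓ=2): μ^(1)=6; μ^(2)=-3/2

((0, 0, 1); (2, 2, 0))


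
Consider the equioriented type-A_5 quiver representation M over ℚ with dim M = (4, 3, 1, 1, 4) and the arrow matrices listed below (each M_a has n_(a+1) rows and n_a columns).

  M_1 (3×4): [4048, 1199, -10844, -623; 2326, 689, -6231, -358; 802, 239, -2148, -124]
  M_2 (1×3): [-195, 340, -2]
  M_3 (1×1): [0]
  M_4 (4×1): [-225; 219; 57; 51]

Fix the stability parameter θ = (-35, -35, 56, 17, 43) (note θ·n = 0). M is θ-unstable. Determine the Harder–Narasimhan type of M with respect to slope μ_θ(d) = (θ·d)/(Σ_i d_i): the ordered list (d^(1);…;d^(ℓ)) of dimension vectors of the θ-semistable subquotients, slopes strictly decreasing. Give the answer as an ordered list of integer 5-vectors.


Barcode: M ≅ I[1,1], I[1,2]^2, I[1,3], I[4,5], I[5,5]^3. HN layers by μ_θ (4 steps, strictly decreasing):
  μ^(1)=56; μ^(2)=43; μ^(3)=17; μ^(4)=-35

((0, 0, 1, 0, 0); (0, 0, 0, 0, 4); (0, 0, 0, 1, 0); (4, 3, 0, 0, 0))


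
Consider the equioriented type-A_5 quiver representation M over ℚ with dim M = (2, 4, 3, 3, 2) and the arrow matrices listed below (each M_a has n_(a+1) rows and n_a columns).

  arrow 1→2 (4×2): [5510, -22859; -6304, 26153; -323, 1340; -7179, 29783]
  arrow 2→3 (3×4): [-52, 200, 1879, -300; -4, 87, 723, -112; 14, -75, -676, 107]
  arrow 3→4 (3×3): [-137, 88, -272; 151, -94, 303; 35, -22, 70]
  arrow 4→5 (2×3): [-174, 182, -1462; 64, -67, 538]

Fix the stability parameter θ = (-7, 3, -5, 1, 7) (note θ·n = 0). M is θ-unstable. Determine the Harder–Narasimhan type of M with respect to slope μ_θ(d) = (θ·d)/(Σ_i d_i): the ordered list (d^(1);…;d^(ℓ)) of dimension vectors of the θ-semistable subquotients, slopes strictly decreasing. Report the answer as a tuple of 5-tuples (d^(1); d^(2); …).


Interval decomposition of M: I[1,5]^2, I[2,2], I[2,4].
HN type (ℓ=5): μ^(1)=7; μ^(2)=3; μ^(3)=1; μ^(4)=-1; μ^(5)=-7

((0, 0, 0, 0, 2); (0, 1, 0, 0, 0); (0, 0, 0, 3, 0); (0, 3, 3, 0, 0); (2, 0, 0, 0, 0))


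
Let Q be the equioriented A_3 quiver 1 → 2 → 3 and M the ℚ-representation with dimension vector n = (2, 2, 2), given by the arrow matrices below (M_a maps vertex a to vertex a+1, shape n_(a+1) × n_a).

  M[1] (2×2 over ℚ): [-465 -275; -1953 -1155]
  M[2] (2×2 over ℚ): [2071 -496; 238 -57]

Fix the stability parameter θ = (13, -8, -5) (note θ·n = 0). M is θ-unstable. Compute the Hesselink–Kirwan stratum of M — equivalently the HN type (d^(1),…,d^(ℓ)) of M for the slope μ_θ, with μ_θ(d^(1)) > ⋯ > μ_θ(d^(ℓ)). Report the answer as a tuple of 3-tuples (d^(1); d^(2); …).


Interval decomposition of M: I[1,1], I[1,3], I[2,3].
HN type (ℓ=4): μ^(1)=13; μ^(2)=0; μ^(3)=-5; μ^(4)=-8

((1, 0, 0); (1, 1, 1); (0, 0, 1); (0, 1, 0))


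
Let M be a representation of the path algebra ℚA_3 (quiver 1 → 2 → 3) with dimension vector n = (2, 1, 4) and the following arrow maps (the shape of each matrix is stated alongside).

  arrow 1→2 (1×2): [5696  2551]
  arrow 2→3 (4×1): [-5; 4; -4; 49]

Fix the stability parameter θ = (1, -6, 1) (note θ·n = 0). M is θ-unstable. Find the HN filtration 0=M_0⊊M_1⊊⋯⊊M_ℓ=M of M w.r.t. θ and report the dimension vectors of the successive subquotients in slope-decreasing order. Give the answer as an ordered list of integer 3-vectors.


Barcode: M ≅ I[1,1], I[1,3], I[3,3]^3. HN layers by μ_θ (2 steps, strictly decreasing):
  μ^(1)=1; μ^(2)=-5/2

((1, 0, 4); (1, 1, 0))


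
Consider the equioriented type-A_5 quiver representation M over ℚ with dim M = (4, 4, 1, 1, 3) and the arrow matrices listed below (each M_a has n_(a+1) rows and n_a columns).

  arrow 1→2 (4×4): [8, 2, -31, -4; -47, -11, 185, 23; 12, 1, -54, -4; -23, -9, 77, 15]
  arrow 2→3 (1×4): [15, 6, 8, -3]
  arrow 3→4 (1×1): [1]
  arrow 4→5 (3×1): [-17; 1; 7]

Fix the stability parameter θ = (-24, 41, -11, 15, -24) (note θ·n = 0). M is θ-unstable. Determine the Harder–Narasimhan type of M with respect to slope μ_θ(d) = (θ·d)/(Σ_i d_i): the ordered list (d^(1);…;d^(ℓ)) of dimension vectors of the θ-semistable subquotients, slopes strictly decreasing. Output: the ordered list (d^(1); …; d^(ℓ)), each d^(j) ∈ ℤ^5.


Via rank(M_{q-1}∘⋯∘M_p): M ≅ I[1,1], I[1,2]^2, I[1,5], I[2,2], I[5,5]^2.
μ_θ-semistable layers: μ^(1)=41; μ^(2)=21/4; μ^(3)=-24

((0, 3, 0, 0, 0); (0, 1, 1, 1, 1); (4, 0, 0, 0, 2))


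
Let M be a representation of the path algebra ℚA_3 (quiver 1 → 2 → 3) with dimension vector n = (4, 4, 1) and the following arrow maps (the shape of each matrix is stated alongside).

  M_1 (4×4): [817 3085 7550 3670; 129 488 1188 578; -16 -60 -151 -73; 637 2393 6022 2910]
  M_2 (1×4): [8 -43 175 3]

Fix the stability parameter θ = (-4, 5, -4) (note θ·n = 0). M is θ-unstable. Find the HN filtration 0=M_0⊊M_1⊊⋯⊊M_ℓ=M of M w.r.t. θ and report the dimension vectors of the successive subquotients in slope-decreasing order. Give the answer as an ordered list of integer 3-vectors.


Interval decomposition of M: I[1,1], I[1,2]^2, I[1,3], I[2,2].
HN type (ℓ=3): μ^(1)=5; μ^(2)=1/2; μ^(3)=-4

((0, 3, 0); (0, 1, 1); (4, 0, 0))


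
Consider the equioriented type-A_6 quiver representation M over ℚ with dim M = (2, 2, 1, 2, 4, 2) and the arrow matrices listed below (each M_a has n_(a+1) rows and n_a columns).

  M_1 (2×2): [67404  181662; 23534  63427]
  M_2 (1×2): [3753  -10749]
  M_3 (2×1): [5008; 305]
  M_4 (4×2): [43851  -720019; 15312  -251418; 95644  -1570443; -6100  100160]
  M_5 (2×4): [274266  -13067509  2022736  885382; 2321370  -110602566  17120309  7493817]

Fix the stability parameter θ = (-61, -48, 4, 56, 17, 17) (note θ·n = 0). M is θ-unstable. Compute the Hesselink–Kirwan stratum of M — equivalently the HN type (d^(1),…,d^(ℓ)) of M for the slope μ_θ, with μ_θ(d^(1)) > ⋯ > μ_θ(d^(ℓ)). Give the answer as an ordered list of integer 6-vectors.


Interval decomposition of M: I[1,1], I[1,6], I[2,2], I[4,6], I[5,5]^2.
HN type (ℓ=5): μ^(1)=30; μ^(2)=17; μ^(3)=4; μ^(4)=-48; μ^(5)=-61

((0, 0, 0, 2, 2, 2); (0, 0, 0, 0, 2, 0); (0, 0, 1, 0, 0, 0); (0, 2, 0, 0, 0, 0); (2, 0, 0, 0, 0, 0))


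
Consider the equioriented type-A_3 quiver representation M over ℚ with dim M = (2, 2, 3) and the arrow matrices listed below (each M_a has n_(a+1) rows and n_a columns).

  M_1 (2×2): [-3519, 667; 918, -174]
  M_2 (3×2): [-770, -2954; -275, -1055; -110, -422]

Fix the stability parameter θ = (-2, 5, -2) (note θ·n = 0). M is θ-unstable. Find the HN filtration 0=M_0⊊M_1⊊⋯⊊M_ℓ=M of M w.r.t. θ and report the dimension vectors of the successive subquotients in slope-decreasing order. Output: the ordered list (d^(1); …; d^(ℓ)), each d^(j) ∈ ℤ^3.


Via rank(M_{q-1}∘⋯∘M_p): M ≅ I[1,1], I[1,3], I[2,2], I[3,3]^2.
μ_θ-semistable layers: μ^(1)=5; μ^(2)=3/2; μ^(3)=-2

((0, 1, 0); (0, 1, 1); (2, 0, 2))


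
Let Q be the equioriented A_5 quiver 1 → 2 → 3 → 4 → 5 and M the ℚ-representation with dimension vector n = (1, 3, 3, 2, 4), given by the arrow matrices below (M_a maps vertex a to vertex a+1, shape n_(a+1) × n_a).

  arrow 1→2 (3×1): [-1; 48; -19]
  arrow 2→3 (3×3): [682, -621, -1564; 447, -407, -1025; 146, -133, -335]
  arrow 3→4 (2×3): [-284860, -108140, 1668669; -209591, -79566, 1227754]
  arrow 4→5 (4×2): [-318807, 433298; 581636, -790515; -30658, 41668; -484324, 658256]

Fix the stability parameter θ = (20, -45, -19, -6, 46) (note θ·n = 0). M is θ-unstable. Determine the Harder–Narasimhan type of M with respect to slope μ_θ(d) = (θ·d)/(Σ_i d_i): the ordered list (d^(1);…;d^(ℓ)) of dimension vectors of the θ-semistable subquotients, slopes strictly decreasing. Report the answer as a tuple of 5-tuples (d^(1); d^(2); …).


Barcode: M ≅ I[1,5], I[2,3], I[2,5], I[5,5]^2. HN layers by μ_θ (5 steps, strictly decreasing):
  μ^(1)=46; μ^(2)=-6; μ^(3)=-44/3; μ^(4)=-19; μ^(5)=-45

((0, 0, 0, 0, 4); (0, 0, 0, 2, 0); (1, 1, 1, 0, 0); (0, 0, 2, 0, 0); (0, 2, 0, 0, 0))


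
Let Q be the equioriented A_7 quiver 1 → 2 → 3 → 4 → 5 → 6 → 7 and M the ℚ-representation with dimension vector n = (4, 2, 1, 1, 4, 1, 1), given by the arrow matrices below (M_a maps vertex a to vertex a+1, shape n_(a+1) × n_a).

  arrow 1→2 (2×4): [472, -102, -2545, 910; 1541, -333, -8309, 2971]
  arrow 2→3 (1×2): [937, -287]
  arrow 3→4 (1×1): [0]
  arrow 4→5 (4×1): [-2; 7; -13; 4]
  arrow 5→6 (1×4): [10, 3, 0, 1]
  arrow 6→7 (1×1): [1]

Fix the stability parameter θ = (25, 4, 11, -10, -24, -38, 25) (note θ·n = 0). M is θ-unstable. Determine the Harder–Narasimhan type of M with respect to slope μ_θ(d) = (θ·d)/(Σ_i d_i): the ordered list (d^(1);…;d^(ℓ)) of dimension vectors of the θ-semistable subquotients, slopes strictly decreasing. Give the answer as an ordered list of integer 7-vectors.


Barcode: M ≅ I[1,1]^2, I[1,2], I[1,3], I[4,7], I[5,5]^3. HN layers by μ_θ (4 steps, strictly decreasing):
  μ^(1)=25; μ^(2)=29/2; μ^(3)=40/3; μ^(4)=-24

((2, 0, 0, 0, 0, 0, 1); (1, 1, 0, 0, 0, 0, 0); (1, 1, 1, 0, 0, 0, 0); (0, 0, 0, 1, 4, 1, 0))


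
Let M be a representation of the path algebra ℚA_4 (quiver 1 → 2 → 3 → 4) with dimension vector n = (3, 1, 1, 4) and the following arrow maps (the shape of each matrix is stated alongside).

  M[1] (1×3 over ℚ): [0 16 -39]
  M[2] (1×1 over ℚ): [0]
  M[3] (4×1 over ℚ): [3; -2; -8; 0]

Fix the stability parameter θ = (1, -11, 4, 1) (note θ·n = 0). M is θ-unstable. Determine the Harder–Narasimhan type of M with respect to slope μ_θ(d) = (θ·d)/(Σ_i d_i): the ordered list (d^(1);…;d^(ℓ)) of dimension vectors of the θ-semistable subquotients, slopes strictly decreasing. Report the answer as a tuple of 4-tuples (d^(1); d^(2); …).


Interval decomposition of M: I[1,1]^2, I[1,2], I[3,4], I[4,4]^3.
HN type (ℓ=3): μ^(1)=5/2; μ^(2)=1; μ^(3)=-5

((0, 0, 1, 1); (2, 0, 0, 3); (1, 1, 0, 0))
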